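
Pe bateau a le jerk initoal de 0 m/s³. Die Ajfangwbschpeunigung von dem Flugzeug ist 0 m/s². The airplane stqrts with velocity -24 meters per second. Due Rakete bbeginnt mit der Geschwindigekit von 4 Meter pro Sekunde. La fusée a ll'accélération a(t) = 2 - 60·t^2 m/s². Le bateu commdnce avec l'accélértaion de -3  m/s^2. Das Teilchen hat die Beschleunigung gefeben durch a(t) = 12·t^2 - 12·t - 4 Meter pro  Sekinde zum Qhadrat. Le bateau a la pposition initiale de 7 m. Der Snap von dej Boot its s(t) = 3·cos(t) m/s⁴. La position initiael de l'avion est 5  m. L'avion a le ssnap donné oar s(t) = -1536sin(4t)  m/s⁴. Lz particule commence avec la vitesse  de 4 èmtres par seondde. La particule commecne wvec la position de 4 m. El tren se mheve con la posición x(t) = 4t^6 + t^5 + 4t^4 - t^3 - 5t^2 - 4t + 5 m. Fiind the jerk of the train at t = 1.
To solve this, we need to take 3 derivatives of our position equation x(t) = 4·t^6 + t^5 + 4·t^4 - t^3 - 5·t^2 - 4·t + 5. Taking d/dt of x(t), we find v(t) = 24·t^5 + 5·t^4 + 16·t^3 - 3·t^2 - 10·t - 4. The derivative of velocity gives acceleration: a(t) = 120·t^4 + 20·t^3 + 48·t^2 - 6·t - 10. Taking d/dt of a(t), we find j(t) = 480·t^3 + 60·t^2 + 96·t - 6. From the given jerk equation j(t) = 480·t^3 + 60·t^2 + 96·t - 6, we substitute t = 1 to get j = 630.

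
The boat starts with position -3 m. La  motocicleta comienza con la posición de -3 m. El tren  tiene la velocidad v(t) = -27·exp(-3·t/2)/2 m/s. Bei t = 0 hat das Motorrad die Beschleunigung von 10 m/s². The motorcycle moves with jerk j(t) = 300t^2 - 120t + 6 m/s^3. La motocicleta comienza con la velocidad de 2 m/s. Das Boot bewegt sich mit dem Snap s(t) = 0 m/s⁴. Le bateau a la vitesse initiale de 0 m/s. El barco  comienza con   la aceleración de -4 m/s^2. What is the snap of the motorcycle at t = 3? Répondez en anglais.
To solve this, we need to take 1 derivative of our jerk equation j(t) = 300·t^2 - 120·t + 6. Differentiating jerk, we get snap: s(t) = 600·t - 120. Using s(t) = 600·t - 120 and substituting t = 3, we find s = 1680.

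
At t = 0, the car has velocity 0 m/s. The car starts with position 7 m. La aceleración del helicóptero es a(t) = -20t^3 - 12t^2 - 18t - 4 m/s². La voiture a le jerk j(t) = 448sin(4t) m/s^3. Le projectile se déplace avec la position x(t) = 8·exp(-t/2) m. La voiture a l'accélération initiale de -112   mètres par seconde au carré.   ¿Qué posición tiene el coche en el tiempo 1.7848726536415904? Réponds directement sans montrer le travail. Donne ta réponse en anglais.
x(1.7848726536415904) = 4.58663102790459.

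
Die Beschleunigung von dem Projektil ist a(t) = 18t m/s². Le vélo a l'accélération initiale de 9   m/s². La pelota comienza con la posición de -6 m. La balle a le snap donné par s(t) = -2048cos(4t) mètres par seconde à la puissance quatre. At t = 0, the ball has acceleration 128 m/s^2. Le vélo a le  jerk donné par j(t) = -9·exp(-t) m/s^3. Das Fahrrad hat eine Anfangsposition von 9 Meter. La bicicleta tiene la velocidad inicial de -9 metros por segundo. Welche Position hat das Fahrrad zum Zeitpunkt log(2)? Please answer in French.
En partant du jerk j(t) = -9·exp(-t), nous prenons 3 primitives. L'intégrale du jerk, avec a(0) = 9, donne l'accélération: a(t) = 9·exp(-t). En intégrant l'accélération et en utilisant la condition initiale v(0) = -9, nous obtenons v(t) = -9·exp(-t). En intégrant la vitesse et en utilisant la condition initiale x(0) = 9, nous obtenons x(t) = 9·exp(-t). De l'équation de la position x(t) = 9·exp(-t), nous substituons t = log(2) pour obtenir x = 9/2.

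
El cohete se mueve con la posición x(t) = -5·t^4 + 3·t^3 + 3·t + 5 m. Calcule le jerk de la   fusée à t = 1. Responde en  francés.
Pour résoudre ceci, nous devons prendre 3 dérivées de notre équation de la position x(t) = -5·t^4 + 3·t^3 + 3·t + 5. En prenant d/dt de x(t), nous trouvons v(t) = -20·t^3 + 9·t^2 + 3. En dérivant la vitesse, nous obtenons l'accélération: a(t) = -60·t^2 + 18·t. La dérivée de l'accélération donne le jerk: j(t) = 18 - 120·t. En utilisant j(t) = 18 - 120·t et en substituant t = 1, nous trouvons j = -102.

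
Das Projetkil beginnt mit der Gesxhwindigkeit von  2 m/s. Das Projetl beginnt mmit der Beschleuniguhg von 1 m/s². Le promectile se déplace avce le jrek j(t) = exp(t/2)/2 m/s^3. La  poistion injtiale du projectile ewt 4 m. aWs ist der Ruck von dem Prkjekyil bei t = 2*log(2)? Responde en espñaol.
De la ecuación de la sacudida j(t) = exp(t/2)/2, sustituimos t = 2*log(2) para obtener j = 1.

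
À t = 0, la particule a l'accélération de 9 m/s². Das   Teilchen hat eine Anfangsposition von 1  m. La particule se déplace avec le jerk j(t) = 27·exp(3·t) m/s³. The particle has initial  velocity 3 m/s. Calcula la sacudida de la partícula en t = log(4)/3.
Tenemos la sacudida j(t) = 27·exp(3·t). Sustituyendo t = log(4)/3: j(log(4)/3) = 108.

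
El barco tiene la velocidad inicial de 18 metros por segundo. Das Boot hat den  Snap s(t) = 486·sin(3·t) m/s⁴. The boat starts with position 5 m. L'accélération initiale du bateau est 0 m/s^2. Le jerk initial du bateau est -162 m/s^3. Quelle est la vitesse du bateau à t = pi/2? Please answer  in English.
We must find the antiderivative of our snap equation s(t) = 486·sin(3·t) 3 times. The integral of snap is jerk. Using j(0) = -162, we get j(t) = -162·cos(3·t). Integrating jerk and using the initial condition a(0) = 0, we get a(t) = -54·sin(3·t). Taking ∫a(t)dt and applying v(0) = 18, we find v(t) = 18·cos(3·t). Using v(t) = 18·cos(3·t) and substituting t = pi/2, we find v = 0.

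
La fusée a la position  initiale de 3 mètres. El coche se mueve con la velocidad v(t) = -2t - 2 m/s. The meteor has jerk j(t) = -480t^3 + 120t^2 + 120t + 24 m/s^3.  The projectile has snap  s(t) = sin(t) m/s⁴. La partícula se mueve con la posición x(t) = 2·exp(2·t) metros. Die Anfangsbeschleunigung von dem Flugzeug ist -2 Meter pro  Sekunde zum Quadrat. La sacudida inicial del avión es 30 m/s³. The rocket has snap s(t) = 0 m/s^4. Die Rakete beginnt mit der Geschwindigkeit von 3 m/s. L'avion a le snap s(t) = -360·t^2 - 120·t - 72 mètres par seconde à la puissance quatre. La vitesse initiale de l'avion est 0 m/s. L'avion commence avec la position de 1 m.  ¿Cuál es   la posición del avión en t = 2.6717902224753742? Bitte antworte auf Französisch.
Nous devons trouver l'intégrale de notre équation du snap s(t) = -360·t^2 - 120·t - 72 4 fois. En prenant ∫s(t)dt et en appliquant j(0) = 30, nous trouvons j(t) = -120·t^3 - 60·t^2 - 72·t + 30. L'intégrale du jerk, avec a(0) = -2, donne l'accélération: a(t) = -30·t^4 - 20·t^3 - 36·t^2 + 30·t - 2. En intégrant l'accélération et en utilisant la condition initiale v(0) = 0, nous obtenons v(t) = t·(-6·t^4 - 5·t^3 - 12·t^2 + 15·t - 2). L'intégrale de la vitesse, avec x(0) = 1, donne la position: x(t) = -t^6 - t^5 - 3·t^4 + 5·t^3 - t^2 + 1. De l'équation de la position x(t) = -t^6 - t^5 - 3·t^4 + 5·t^3 - t^2 + 1, nous substituons t = 2.6717902224753742 pour obtenir x = -563.556534589869.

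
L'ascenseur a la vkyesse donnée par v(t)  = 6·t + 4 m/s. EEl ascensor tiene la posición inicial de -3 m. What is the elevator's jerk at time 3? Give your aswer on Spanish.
Debemos derivar nuestra ecuación de la velocidad v(t) = 6·t + 4 2 veces. La derivada de la velocidad da la aceleración: a(t) = 6. La derivada de la aceleración da la sacudida: j(t) = 0. Usando j(t) = 0 y sustituyendo t = 3, encontramos j = 0.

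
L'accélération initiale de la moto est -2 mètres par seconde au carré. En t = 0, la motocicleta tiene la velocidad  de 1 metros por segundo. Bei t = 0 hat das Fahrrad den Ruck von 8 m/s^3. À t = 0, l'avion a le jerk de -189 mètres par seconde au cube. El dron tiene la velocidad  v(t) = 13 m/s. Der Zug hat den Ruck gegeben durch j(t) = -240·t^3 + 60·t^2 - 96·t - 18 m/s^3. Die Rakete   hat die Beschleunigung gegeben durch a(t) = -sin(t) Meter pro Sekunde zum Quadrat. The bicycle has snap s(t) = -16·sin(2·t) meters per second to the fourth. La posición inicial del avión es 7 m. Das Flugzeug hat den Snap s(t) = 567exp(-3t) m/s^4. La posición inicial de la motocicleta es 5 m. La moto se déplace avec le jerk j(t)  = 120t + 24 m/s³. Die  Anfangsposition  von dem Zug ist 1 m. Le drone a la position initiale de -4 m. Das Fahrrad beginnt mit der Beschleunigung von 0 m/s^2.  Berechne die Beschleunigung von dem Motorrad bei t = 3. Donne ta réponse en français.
Pour résoudre ceci, nous devons prendre 1 intégrale de notre équation du jerk j(t) = 120·t + 24. En intégrant le jerk et en utilisant la condition initiale a(0) = -2, nous obtenons a(t) = 60·t^2 + 24·t - 2. En utilisant a(t) = 60·t^2 + 24·t - 2 et en substituant t = 3, nous trouvons a = 610.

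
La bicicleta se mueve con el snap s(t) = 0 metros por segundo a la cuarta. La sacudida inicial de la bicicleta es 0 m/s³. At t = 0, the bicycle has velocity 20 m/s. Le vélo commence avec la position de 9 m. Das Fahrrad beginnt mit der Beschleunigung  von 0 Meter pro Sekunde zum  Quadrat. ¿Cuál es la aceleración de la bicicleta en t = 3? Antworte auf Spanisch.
Debemos encontrar la antiderivada de nuestra ecuación del snap s(t) = 0 2 veces. La integral del snap, con j(0) = 0, da la sacudida: j(t) = 0. La antiderivada de la sacudida, con a(0) = 0, da la aceleración: a(t) = 0. Tenemos la aceleración a(t) = 0. Sustituyendo t = 3: a(3) = 0.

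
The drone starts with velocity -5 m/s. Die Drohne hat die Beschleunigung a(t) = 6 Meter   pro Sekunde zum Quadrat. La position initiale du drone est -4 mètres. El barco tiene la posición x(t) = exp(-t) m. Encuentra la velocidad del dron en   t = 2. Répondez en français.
Pour résoudre ceci, nous devons prendre 1 primitive de notre équation de l'accélération a(t) = 6. En intégrant l'accélération et en utilisant la condition initiale v(0) = -5, nous obtenons v(t) = 6·t - 5. Nous avons la vitesse v(t) = 6·t - 5. En substituant t = 2: v(2) = 7.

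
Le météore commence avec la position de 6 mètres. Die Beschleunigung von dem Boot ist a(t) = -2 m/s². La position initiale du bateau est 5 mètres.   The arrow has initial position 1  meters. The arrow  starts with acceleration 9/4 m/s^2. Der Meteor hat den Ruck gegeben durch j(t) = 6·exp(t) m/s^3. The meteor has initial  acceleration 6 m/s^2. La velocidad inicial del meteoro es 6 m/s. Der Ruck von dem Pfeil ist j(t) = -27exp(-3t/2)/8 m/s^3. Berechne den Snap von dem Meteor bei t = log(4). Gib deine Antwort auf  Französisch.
Nous devons dériver notre équation du jerk j(t) = 6·exp(t) 1 fois. En prenant d/dt de j(t), nous trouvons s(t) = 6·exp(t). Nous avons le snap s(t) = 6·exp(t). En substituant t = log(4): s(log(4)) = 24.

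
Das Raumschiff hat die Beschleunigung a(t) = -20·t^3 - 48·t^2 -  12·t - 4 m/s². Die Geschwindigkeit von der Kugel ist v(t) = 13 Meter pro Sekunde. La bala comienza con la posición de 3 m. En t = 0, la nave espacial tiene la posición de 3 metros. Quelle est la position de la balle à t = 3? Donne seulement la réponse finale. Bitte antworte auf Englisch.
The position at t = 3 is x = 42.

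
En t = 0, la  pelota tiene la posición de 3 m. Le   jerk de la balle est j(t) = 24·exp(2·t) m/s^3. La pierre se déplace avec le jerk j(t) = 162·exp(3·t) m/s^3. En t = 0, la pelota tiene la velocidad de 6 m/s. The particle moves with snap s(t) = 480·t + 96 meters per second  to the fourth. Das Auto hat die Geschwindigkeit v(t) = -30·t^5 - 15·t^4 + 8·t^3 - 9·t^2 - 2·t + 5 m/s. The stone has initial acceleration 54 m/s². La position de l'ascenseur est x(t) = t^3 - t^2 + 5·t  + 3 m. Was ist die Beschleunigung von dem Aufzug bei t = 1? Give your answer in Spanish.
Debemos derivar nuestra ecuación de la posición x(t) = t^3 - t^2 + 5·t + 3 2 veces. Derivando la posición, obtenemos la velocidad: v(t) = 3·t^2 - 2·t + 5. Tomando d/dt de v(t), encontramos a(t) = 6·t - 2. Tenemos la aceleración a(t) = 6·t - 2. Sustituyendo t = 1: a(1) = 4.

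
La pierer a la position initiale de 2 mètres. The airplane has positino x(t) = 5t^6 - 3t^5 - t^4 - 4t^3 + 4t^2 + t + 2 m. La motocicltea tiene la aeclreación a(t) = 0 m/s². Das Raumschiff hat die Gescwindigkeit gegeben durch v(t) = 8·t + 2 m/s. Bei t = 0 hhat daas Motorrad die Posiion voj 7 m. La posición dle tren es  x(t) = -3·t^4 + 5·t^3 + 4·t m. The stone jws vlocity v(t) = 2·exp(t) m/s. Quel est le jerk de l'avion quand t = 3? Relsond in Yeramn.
Um dies zu lösen, müssen wir 3 Ableitungen unserer Gleichung für die Position x(t) = 5·t^6 - 3·t^5 - t^4 - 4·t^3 + 4·t^2 + t + 2 nehmen. Durch Ableiten von der Position erhalten wir die Geschwindigkeit: v(t) = 30·t^5 - 15·t^4 - 4·t^3 - 12·t^2 + 8·t + 1. Mit d/dt von v(t) finden wir a(t) = 150·t^4 - 60·t^3 - 12·t^2 - 24·t + 8. Mit d/dt von a(t) finden wir j(t) = 600·t^3 - 180·t^2 - 24·t - 24. Mit j(t) = 600·t^3 - 180·t^2 - 24·t - 24 und Einsetzen von t = 3, finden wir j = 14484.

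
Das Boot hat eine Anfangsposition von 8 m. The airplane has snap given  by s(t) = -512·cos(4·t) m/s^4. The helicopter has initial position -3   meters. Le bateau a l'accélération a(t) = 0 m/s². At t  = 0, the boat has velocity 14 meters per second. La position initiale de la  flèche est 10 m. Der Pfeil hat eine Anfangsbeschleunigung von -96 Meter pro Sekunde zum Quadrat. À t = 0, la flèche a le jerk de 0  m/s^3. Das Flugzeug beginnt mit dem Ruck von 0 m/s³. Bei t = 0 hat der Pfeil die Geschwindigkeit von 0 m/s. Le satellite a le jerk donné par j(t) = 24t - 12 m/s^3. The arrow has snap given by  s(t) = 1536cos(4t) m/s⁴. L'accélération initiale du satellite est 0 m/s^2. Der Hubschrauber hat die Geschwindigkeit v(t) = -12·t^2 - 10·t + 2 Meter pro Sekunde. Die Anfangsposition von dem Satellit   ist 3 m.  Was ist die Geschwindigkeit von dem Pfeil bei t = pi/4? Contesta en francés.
Pour résoudre ceci, nous devons prendre 3 intégrales de notre équation du snap s(t) = 1536·cos(4·t). En prenant ∫s(t)dt et en appliquant j(0) = 0, nous trouvons j(t) = 384·sin(4·t). En intégrant le jerk et en utilisant la condition initiale a(0) = -96, nous obtenons a(t) = -96·cos(4·t). En prenant ∫a(t)dt et en appliquant v(0) = 0, nous trouvons v(t) = -24·sin(4·t). De l'équation de la vitesse v(t) = -24·sin(4·t), nous substituons t = pi/4 pour obtenir v = 0.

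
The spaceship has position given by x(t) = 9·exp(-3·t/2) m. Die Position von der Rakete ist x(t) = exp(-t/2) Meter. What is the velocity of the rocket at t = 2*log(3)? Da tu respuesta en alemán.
Wir müssen unsere Gleichung für die Position x(t) = exp(-t/2) 1-mal ableiten. Mit d/dt von x(t) finden wir v(t) = -exp(-t/2)/2. Aus der Gleichung für die Geschwindigkeit v(t) = -exp(-t/2)/2, setzen wir t = 2*log(3) ein und erhalten v = -1/6.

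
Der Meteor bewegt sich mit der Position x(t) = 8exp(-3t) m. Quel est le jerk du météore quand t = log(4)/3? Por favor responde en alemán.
Um dies zu lösen, müssen wir 3 Ableitungen unserer Gleichung für die Position x(t) = 8·exp(-3·t) nehmen. Mit d/dt von x(t) finden wir v(t) = -24·exp(-3·t). Durch Ableiten von der Geschwindigkeit erhalten wir die Beschleunigung: a(t) = 72·exp(-3·t). Mit d/dt von a(t) finden wir j(t) = -216·exp(-3·t). Aus der Gleichung für den Ruck j(t) = -216·exp(-3·t), setzen wir t = log(4)/3 ein und erhalten j = -54.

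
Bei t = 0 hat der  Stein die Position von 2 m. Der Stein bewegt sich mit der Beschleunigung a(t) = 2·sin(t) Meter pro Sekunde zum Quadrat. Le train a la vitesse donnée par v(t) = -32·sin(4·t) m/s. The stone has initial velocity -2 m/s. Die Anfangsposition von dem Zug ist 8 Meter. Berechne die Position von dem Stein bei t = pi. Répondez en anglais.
Starting from acceleration a(t) = 2·sin(t), we take 2 integrals. Integrating acceleration and using the initial condition v(0) = -2, we get v(t) = -2·cos(t). The integral of velocity is position. Using x(0) = 2, we get x(t) = 2 - 2·sin(t). We have position x(t) = 2 - 2·sin(t). Substituting t = pi: x(pi) = 2.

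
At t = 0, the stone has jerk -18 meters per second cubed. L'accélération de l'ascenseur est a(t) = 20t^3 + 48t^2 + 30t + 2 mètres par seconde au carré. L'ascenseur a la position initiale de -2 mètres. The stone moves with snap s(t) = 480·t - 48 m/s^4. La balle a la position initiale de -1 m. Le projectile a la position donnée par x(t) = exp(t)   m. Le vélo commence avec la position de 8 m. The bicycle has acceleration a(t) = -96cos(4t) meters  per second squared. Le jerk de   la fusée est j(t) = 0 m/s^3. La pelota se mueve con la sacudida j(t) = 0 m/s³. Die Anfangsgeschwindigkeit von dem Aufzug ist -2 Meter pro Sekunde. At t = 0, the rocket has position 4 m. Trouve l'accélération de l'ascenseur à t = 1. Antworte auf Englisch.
We have acceleration a(t) = 20·t^3 + 48·t^2 + 30·t + 2. Substituting t = 1: a(1) = 100.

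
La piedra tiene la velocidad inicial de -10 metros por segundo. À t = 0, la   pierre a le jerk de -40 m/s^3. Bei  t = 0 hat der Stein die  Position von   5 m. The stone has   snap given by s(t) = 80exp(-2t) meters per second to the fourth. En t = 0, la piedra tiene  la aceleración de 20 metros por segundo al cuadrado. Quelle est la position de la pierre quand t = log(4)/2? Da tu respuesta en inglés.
We must find the integral of our snap equation s(t) = 80·exp(-2·t) 4 times. Taking ∫s(t)dt and applying j(0) = -40, we find j(t) = -40·exp(-2·t). The antiderivative of jerk, with a(0) = 20, gives acceleration: a(t) = 20·exp(-2·t). The integral of acceleration is velocity. Using v(0) = -10, we get v(t) = -10·exp(-2·t). The integral of velocity is position. Using x(0) = 5, we get x(t) = 5·exp(-2·t). We have position x(t) = 5·exp(-2·t). Substituting t = log(4)/2: x(log(4)/2) = 5/4.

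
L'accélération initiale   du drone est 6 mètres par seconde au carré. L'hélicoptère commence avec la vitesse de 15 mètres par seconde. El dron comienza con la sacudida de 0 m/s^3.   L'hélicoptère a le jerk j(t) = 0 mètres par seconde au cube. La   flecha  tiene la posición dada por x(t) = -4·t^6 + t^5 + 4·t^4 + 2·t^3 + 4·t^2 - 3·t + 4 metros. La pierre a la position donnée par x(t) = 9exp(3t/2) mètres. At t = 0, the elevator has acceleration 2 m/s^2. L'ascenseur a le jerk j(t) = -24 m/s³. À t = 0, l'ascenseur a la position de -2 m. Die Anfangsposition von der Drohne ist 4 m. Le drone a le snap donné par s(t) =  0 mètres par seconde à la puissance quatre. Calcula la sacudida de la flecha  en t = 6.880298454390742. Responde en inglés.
We must differentiate our position equation x(t) = -4·t^6 + t^5 + 4·t^4 + 2·t^3 + 4·t^2 - 3·t + 4 3 times. The derivative of position gives velocity: v(t) = -24·t^5 + 5·t^4 + 16·t^3 + 6·t^2 + 8·t - 3. Differentiating velocity, we get acceleration: a(t) = -120·t^4 + 20·t^3 + 48·t^2 + 12·t + 8. The derivative of acceleration gives jerk: j(t) = -480·t^3 + 60·t^2 + 96·t + 12. From the given jerk equation j(t) = -480·t^3 + 60·t^2 + 96·t + 12, we substitute t = 6.880298454390742 to get j = -152824.647491285.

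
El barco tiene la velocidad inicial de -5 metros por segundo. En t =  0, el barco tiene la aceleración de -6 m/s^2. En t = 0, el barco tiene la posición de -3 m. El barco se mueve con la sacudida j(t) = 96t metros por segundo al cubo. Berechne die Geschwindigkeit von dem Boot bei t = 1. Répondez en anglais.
To find the answer, we compute 2 antiderivatives of j(t) = 96·t. The antiderivative of jerk, with a(0) = -6, gives acceleration: a(t) = 48·t^2 - 6. Integrating acceleration and using the initial condition v(0) = -5, we get v(t) = 16·t^3 - 6·t - 5. From the given velocity equation v(t) = 16·t^3 - 6·t - 5, we substitute t = 1 to get v = 5.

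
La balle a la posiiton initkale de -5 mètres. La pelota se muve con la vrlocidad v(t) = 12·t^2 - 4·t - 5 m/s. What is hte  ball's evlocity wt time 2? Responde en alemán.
Aus der Gleichung für die Geschwindigkeit v(t) = 12·t^2 - 4·t - 5, setzen wir t = 2 ein und erhalten v = 35.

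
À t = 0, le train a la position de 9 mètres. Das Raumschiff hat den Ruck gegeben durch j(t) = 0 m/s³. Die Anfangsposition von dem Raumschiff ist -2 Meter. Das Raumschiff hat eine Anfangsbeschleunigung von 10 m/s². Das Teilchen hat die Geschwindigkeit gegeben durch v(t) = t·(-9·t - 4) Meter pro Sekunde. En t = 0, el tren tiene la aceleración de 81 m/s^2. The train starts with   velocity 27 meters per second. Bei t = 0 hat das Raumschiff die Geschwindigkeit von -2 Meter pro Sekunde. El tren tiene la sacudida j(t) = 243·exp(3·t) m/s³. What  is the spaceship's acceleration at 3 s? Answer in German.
Um dies zu lösen, müssen wir 1 Stammfunktion unserer Gleichung für den Ruck j(t) = 0 finden. Mit ∫j(t)dt und Anwendung von a(0) = 10, finden wir a(t) = 10. Mit a(t) = 10 und Einsetzen von t = 3, finden wir a = 10.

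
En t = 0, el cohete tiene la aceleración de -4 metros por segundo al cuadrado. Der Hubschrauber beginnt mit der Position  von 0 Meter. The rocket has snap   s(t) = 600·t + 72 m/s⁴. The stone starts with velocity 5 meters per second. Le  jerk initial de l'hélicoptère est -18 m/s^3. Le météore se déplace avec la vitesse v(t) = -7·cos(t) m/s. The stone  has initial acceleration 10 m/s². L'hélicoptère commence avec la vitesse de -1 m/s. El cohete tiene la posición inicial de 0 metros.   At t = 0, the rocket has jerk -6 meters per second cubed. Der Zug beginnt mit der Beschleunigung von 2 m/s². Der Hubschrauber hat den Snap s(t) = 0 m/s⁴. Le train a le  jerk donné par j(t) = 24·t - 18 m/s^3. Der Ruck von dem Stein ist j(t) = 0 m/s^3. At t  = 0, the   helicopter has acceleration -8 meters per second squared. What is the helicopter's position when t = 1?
To solve this, we need to take 4 integrals of our snap equation s(t) = 0. The integral of snap, with j(0) = -18, gives jerk: j(t) = -18. Taking ∫j(t)dt and applying a(0) = -8, we find a(t) = -18·t - 8. Taking ∫a(t)dt and applying v(0) = -1, we find v(t) = -9·t^2 - 8·t - 1. Integrating velocity and using the initial condition x(0) = 0, we get x(t) = -3·t^3 - 4·t^2 - t. From the given position equation x(t) = -3·t^3 - 4·t^2 - t, we substitute t = 1 to get x = -8.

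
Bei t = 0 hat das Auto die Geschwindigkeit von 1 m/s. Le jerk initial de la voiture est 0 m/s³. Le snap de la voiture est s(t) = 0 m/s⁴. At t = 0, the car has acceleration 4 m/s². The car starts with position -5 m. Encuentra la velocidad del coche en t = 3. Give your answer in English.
Starting from snap s(t) = 0, we take 3 integrals. Integrating snap and using the initial condition j(0) = 0, we get j(t) = 0. Integrating jerk and using the initial condition a(0) = 4, we get a(t) = 4. Taking ∫a(t)dt and applying v(0) = 1, we find v(t) = 4·t + 1. Using v(t) = 4·t + 1 and substituting t = 3, we find v = 13.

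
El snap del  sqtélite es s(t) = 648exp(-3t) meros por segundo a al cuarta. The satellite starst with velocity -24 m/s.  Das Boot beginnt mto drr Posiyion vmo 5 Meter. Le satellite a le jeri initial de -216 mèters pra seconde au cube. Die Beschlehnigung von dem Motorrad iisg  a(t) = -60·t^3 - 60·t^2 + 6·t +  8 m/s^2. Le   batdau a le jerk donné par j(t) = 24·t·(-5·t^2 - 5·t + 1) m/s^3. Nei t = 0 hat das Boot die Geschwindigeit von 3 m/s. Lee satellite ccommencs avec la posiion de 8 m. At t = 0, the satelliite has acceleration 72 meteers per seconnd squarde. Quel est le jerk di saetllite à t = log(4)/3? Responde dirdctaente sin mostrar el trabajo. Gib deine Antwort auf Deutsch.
Bei t = log(4)/3, j = -54.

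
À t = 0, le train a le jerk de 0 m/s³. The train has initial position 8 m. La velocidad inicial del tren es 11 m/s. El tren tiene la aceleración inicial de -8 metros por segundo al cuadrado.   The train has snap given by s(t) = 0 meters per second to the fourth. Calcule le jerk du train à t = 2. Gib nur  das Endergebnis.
j(2) = 0.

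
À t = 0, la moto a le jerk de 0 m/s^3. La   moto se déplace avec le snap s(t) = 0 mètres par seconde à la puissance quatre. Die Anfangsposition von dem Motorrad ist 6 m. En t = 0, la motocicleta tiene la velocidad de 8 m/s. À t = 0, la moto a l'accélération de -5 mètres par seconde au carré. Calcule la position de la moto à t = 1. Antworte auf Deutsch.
Ausgehend von dem Snap s(t) = 0, nehmen wir 4 Stammfunktionen. Die Stammfunktion von dem Snap ist der Ruck. Mit j(0) = 0 erhalten wir j(t) = 0. Mit ∫j(t)dt und Anwendung von a(0) = -5, finden wir a(t) = -5. Das Integral von der Beschleunigung, mit v(0) = 8, ergibt die Geschwindigkeit: v(t) = 8 - 5·t. Durch Integration von der Geschwindigkeit und Verwendung der Anfangsbedingung x(0) = 6, erhalten wir x(t) = -5·t^2/2 + 8·t + 6. Mit x(t) = -5·t^2/2 + 8·t + 6 und Einsetzen von t = 1, finden wir x = 23/2.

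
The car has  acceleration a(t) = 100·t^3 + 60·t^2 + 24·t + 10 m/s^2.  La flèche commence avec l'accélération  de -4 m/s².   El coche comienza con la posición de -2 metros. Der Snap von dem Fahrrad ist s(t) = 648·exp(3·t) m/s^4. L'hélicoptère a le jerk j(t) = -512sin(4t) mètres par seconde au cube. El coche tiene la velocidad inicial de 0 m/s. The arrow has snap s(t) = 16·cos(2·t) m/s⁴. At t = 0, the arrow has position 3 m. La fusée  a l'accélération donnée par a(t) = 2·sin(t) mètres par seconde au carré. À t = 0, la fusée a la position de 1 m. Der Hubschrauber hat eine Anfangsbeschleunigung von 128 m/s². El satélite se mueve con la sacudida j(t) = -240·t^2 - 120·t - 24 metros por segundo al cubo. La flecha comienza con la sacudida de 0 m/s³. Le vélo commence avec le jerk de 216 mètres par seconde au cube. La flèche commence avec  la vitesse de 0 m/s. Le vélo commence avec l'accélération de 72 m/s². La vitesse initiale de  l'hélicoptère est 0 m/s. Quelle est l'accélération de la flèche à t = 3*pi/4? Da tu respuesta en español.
Debemos encontrar la integral de nuestra ecuación del snap s(t) = 16·cos(2·t) 2 veces. Tomando ∫s(t)dt y aplicando j(0) = 0, encontramos j(t) = 8·sin(2·t). La antiderivada de la sacudida, con a(0) = -4, da la aceleración: a(t) = -4·cos(2·t). Tenemos la aceleración a(t) = -4·cos(2·t). Sustituyendo t = 3*pi/4: a(3*pi/4) = 0.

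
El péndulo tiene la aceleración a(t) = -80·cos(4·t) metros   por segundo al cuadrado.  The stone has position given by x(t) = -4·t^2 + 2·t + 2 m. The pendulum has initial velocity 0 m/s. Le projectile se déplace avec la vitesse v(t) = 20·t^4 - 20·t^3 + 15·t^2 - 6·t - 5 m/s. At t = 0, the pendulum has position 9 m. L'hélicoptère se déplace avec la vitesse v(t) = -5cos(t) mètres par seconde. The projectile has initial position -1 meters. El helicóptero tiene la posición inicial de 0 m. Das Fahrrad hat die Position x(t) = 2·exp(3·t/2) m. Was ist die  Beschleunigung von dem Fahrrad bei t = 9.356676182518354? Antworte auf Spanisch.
Para resolver esto, necesitamos tomar 2 derivadas de nuestra ecuación de la posición x(t) = 2·exp(3·t/2). La derivada de la posición da la velocidad: v(t) = 3·exp(3·t/2). Tomando d/dt de v(t), encontramos a(t) = 9·exp(3·t/2)/2. Tenemos la aceleración a(t) = 9·exp(3·t/2)/2. Sustituyendo t = 9.356676182518354: a(9.356676182518354) = 5604563.14127207.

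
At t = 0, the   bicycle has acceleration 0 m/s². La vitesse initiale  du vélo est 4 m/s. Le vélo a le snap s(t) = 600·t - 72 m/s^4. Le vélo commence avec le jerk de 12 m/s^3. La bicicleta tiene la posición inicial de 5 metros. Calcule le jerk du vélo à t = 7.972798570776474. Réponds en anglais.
To solve this, we need to take 1 antiderivative of our snap equation s(t) = 600·t - 72. The antiderivative of snap, with j(0) = 12, gives jerk: j(t) = 300·t^2 - 72·t + 12. Using j(t) = 300·t^2 - 72·t + 12 and substituting t = 7.972798570776474, we find j = 18507.6136179567.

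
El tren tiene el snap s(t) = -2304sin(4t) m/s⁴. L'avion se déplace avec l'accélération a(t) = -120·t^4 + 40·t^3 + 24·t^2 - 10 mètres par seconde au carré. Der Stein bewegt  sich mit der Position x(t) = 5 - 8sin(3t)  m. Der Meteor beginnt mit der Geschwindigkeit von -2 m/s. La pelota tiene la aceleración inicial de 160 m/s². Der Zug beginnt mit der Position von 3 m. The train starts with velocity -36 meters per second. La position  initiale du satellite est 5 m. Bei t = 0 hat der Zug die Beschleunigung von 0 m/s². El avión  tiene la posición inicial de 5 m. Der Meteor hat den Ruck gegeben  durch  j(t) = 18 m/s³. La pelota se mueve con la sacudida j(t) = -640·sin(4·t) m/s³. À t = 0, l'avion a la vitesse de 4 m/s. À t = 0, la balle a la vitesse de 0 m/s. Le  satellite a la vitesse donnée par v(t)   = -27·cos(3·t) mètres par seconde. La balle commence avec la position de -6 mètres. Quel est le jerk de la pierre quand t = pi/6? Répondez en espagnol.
Para resolver esto, necesitamos tomar 3 derivadas de nuestra ecuación de la posición x(t) = 5 - 8·sin(3·t). Derivando la posición, obtenemos la velocidad: v(t) = -24·cos(3·t). Tomando d/dt de v(t), encontramos a(t) = 72·sin(3·t). Tomando d/dt de a(t), encontramos j(t) = 216·cos(3·t). Usando j(t) = 216·cos(3·t) y sustituyendo t = pi/6, encontramos j = 0.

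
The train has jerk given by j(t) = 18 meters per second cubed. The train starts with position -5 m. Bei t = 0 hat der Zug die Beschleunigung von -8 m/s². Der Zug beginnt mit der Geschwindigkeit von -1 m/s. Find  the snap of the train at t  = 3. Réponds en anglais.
To solve this, we need to take 1 derivative of our jerk equation j(t) = 18. The derivative of jerk gives snap: s(t) = 0. Using s(t) = 0 and substituting t = 3, we find s = 0.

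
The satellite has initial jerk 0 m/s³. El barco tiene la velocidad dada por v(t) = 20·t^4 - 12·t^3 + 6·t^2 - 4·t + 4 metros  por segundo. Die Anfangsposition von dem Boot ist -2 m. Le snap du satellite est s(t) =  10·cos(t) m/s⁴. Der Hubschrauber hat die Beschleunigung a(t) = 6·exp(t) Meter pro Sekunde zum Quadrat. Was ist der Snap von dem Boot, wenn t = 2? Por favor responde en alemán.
Wir müssen unsere Gleichung für die Geschwindigkeit v(t) = 20·t^4 - 12·t^3 + 6·t^2 - 4·t + 4 3-mal ableiten. Die Ableitung von der Geschwindigkeit ergibt die Beschleunigung: a(t) = 80·t^3 - 36·t^2 + 12·t - 4. Mit d/dt von a(t) finden wir j(t) = 240·t^2 - 72·t + 12. Mit d/dt von j(t) finden wir s(t) = 480·t - 72. Wir haben den Snap s(t) = 480·t - 72. Durch Einsetzen von t = 2: s(2) = 888.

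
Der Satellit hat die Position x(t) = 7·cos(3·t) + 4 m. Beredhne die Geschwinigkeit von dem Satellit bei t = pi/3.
Wir müssen unsere Gleichung für die Position x(t) = 7·cos(3·t) + 4 1-mal ableiten. Mit d/dt von x(t) finden wir v(t) = -21·sin(3·t). Aus der Gleichung für die Geschwindigkeit v(t) = -21·sin(3·t), setzen wir t = pi/3 ein und erhalten v = 0.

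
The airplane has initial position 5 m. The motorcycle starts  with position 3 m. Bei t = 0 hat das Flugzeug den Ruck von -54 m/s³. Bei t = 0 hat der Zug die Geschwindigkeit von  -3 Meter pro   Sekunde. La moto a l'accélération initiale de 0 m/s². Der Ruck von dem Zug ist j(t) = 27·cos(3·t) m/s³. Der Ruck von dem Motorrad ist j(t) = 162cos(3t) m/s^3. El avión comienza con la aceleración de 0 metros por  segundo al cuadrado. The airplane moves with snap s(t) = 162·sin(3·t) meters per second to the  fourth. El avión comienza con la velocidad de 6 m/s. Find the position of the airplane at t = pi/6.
We need to integrate our snap equation s(t) = 162·sin(3·t) 4 times. The antiderivative of snap, with j(0) = -54, gives jerk: j(t) = -54·cos(3·t). Taking ∫j(t)dt and applying a(0) = 0, we find a(t) = -18·sin(3·t). The antiderivative of acceleration, with v(0) = 6, gives velocity: v(t) = 6·cos(3·t). Finding the integral of v(t) and using x(0) = 5: x(t) = 2·sin(3·t) + 5. From the given position equation x(t) = 2·sin(3·t) + 5, we substitute t = pi/6 to get x = 7.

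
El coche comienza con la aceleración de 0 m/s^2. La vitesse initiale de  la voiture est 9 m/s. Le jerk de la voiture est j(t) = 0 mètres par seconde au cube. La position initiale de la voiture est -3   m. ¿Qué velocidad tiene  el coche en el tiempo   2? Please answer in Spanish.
Para resolver esto, necesitamos tomar 2 antiderivadas de nuestra ecuación de la sacudida j(t) = 0. Tomando ∫j(t)dt y aplicando a(0) = 0, encontramos a(t) = 0. Integrando la aceleración y usando la condición inicial v(0) = 9, obtenemos v(t) = 9. De la ecuación de la velocidad v(t) = 9, sustituimos t = 2 para obtener v = 9.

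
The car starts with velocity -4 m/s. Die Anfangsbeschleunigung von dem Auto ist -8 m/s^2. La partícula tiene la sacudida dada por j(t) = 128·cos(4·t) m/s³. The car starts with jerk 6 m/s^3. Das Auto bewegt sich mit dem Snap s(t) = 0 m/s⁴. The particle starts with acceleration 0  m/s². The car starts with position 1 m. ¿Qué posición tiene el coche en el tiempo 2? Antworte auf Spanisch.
Partiendo del snap s(t) = 0, tomamos 4 integrales. Integrando el snap y usando la condición inicial j(0) = 6, obtenemos j(t) = 6. Integrando la sacudida y usando la condición inicial a(0) = -8, obtenemos a(t) = 6·t - 8. Integrando la aceleración y usando la condición inicial v(0) = -4, obtenemos v(t) = 3·t^2 - 8·t - 4. La antiderivada de la velocidad, con x(0) = 1, da la posición: x(t) = t^3 - 4·t^2 - 4·t + 1. Tenemos la posición x(t) = t^3 - 4·t^2 - 4·t + 1. Sustituyendo t = 2: x(2) = -15.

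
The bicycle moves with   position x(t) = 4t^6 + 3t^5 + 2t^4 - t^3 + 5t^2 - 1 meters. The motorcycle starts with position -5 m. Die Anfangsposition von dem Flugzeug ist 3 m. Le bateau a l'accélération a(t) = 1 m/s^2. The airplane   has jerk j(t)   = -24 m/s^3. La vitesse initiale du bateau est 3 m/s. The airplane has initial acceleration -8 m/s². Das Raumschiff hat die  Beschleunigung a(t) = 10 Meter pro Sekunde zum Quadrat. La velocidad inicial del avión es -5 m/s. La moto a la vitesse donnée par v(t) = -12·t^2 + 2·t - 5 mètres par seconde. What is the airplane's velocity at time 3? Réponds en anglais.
To solve this, we need to take 2 integrals of our jerk equation j(t) = -24. The integral of jerk, with a(0) = -8, gives acceleration: a(t) = -24·t - 8. The antiderivative of acceleration is velocity. Using v(0) = -5, we get v(t) = -12·t^2 - 8·t - 5. We have velocity v(t) = -12·t^2 - 8·t - 5. Substituting t = 3: v(3) = -137.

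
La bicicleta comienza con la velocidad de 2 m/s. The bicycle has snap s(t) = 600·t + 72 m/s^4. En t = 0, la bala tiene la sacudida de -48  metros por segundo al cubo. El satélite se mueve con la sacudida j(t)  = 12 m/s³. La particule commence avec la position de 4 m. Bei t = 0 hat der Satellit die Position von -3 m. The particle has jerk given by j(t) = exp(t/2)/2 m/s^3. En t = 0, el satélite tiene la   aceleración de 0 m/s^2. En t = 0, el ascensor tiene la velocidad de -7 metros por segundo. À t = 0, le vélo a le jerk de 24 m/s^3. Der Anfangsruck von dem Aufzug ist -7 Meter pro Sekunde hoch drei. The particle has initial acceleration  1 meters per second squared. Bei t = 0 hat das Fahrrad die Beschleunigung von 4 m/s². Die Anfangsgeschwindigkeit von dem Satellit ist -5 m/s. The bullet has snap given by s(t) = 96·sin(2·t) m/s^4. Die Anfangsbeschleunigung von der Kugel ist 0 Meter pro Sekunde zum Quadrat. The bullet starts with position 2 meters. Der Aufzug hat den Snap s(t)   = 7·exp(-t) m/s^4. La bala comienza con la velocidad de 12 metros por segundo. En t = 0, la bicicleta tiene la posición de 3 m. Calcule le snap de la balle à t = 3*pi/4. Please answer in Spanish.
Tenemos el snap s(t) = 96·sin(2·t). Sustituyendo t = 3*pi/4: s(3*pi/4) = -96.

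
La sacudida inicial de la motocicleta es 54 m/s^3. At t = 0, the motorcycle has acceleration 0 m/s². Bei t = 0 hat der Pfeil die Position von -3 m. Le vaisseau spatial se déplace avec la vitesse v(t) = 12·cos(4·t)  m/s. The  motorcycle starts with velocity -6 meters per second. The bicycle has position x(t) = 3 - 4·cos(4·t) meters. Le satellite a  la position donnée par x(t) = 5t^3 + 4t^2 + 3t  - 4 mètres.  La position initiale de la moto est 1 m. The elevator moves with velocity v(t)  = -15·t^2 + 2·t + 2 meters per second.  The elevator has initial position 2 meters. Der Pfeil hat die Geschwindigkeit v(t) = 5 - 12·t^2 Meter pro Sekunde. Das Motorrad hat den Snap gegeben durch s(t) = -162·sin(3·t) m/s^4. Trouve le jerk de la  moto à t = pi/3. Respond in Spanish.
Debemos encontrar la antiderivada de nuestra ecuación del snap s(t) = -162·sin(3·t) 1 vez. Tomando ∫s(t)dt y aplicando j(0) = 54, encontramos j(t) = 54·cos(3·t). Tenemos la sacudida j(t) = 54·cos(3·t). Sustituyendo t = pi/3: j(pi/3) = -54.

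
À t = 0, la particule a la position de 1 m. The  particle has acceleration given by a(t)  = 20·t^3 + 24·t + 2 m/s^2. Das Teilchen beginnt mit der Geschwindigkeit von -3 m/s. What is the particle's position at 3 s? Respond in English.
We need to integrate our acceleration equation a(t) = 20·t^3 + 24·t + 2 2 times. Integrating acceleration and using the initial condition v(0) = -3, we get v(t) = 5·t^4 + 12·t^2 + 2·t - 3. The antiderivative of velocity is position. Using x(0) = 1, we get x(t) = t^5 + 4·t^3 + t^2 - 3·t + 1. Using x(t) = t^5 + 4·t^3 + t^2 - 3·t + 1 and substituting t = 3, we find x = 352.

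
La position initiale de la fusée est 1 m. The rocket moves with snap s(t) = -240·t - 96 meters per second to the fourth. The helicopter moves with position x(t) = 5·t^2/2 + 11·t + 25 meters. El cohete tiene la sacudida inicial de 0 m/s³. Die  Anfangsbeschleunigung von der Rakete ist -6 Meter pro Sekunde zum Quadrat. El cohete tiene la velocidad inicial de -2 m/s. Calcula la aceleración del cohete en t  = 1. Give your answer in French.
Nous devons intégrer notre équation du snap s(t) = -240·t - 96 2 fois. L'intégrale du snap, avec j(0) = 0, donne le jerk: j(t) = 24·t·(-5·t - 4). En intégrant le jerk et en utilisant la condition initiale a(0) = -6, nous obtenons a(t) = -40·t^3 - 48·t^2 - 6. Nous avons l'accélération a(t) = -40·t^3 - 48·t^2 - 6. En substituant t = 1: a(1) = -94.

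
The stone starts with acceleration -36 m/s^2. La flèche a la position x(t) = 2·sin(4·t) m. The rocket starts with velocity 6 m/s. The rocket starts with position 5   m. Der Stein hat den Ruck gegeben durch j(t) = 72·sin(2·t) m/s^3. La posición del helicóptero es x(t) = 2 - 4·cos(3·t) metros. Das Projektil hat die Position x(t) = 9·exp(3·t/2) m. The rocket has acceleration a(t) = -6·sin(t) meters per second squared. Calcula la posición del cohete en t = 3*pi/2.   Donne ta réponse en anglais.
To find the answer, we compute 2 integrals of a(t) = -6·sin(t). Integrating acceleration and using the initial condition v(0) = 6, we get v(t) = 6·cos(t). The antiderivative of velocity, with x(0) = 5, gives position: x(t) = 6·sin(t) + 5. Using x(t) = 6·sin(t) + 5 and substituting t = 3*pi/2, we find x = -1.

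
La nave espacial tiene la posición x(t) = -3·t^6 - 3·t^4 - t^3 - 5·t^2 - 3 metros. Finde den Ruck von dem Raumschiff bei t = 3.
Ausgehend von der Position x(t) = -3·t^6 - 3·t^4 - t^3 - 5·t^2 - 3, nehmen wir 3 Ableitungen. Die Ableitung von der Position ergibt die Geschwindigkeit: v(t) = -18·t^5 - 12·t^3 - 3·t^2 - 10·t. Die Ableitung von der Geschwindigkeit ergibt die Beschleunigung: a(t) = -90·t^4 - 36·t^2 - 6·t - 10. Die Ableitung von der Beschleunigung ergibt den Ruck: j(t) = -360·t^3 - 72·t - 6. Mit j(t) = -360·t^3 - 72·t - 6 und Einsetzen von t = 3, finden wir j = -9942.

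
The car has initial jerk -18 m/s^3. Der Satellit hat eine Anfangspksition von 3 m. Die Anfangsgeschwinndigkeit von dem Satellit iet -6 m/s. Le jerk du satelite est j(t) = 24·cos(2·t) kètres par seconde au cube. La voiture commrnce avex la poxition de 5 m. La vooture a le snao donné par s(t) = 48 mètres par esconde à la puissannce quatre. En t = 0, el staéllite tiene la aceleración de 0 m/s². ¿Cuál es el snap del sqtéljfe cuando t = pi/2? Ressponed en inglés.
Starting from jerk j(t) = 24·cos(2·t), we take 1 derivative. Taking d/dt of j(t), we find s(t) = -48·sin(2·t). Using s(t) = -48·sin(2·t) and substituting t = pi/2, we find s = 0.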